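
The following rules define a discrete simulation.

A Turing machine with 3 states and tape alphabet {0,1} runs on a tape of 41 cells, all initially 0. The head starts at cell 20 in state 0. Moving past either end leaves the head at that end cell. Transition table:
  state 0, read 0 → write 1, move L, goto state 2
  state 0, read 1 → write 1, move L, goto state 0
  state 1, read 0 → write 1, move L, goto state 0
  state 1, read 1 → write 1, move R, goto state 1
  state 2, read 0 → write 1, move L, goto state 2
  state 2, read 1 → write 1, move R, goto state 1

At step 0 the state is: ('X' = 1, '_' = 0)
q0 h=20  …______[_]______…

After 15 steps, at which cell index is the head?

gen 0: q0 h=20  …______[_]______…
gen 1: q2 h=19  …______[_]X_____…
gen 2: q2 h=18  …______[_]XX____…
gen 3: q2 h=17  …______[_]XXX___…
gen 4: q2 h=16  …______[_]XXXX__…
gen 5: q2 h=15  …______[_]XXXXX_…
gen 6: q2 h=14  …______[_]XXXXXX…
gen 7: q2 h=13  …______[_]XXXXXX…
gen 8: q2 h=12  …______[_]XXXXXX…
gen 9: q2 h=11  …______[_]XXXXXX…
gen 10: q2 h=10  …______[_]XXXXXX…
gen 11: q2 h= 9  …______[_]XXXXXX…
gen 12: q2 h= 8  …______[_]XXXXXX…
gen 13: q2 h= 7  …______[_]XXXXXX…
gen 14: q2 h= 6  |______[_]XXXXXX…
gen 15: q2 h= 5  |_____[_]XXXXXX…

5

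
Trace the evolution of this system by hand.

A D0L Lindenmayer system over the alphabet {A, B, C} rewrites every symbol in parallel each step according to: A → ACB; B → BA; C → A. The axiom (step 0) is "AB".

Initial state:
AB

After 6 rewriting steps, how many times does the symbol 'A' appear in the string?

126

gen 0: AB
gen 1: ACBBA
gen 2: ACBABABAACB
gen 3: ACBABAACBBAACBBAACBACBABA
gen 4: ACBABAACBBAACBACBABABAACBACBABABAACBACBABAACBABAACBBAACB
gen 5: ACBABAACBBAACBACBABABAACBACBABAACBABAACBBAACBBAACBACBABAAC…CBBAACBACBABAACBABAACBBAACBACBABAACBBAACBACBABABAACBACBABA  (len 126)
gen 6: ACBABAACBBAACBACBABABAACBACBABAACBABAACBBAACBBAACBACBABAAC…CBACBABABAACBACBABAACBABAACBBAACBBAACBACBABAACBABAACBBAACB  (len 283)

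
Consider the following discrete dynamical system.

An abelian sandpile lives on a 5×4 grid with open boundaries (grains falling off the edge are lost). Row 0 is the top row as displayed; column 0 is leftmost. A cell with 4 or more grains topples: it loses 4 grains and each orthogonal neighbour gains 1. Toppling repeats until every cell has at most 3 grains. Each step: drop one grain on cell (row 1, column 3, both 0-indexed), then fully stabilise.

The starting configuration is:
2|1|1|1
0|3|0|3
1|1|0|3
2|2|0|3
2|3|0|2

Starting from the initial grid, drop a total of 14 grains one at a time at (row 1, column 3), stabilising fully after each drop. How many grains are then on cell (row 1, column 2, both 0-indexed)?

k=0  2|1|1|1
0|3|0|3
1|1|0|3
2|2|0|3
2|3|0|2
k=1  2|1|1|2
0|3|1|1
1|1|1|1
2|2|1|0
2|3|0|3
k=2  2|1|1|2
0|3|1|2
1|1|1|1
2|2|1|0
2|3|0|3
k=3  2|1|1|2
0|3|1|3
1|1|1|1
2|2|1|0
2|3|0|3
k=4  2|1|1|3
0|3|2|0
1|1|1|2
2|2|1|0
2|3|0|3
k=5  2|1|1|3
0|3|2|1
1|1|1|2
2|2|1|0
2|3|0|3
k=6  2|1|1|3
0|3|2|2
1|1|1|2
2|2|1|0
2|3|0|3
k=7  2|1|1|3
0|3|2|3
1|1|1|2
2|2|1|0
2|3|0|3
k=8  2|1|2|0
0|3|3|1
1|1|1|3
2|2|1|0
2|3|0|3
k=9  2|1|2|0
0|3|3|2
1|1|1|3
2|2|1|0
2|3|0|3
k=10  2|1|2|0
0|3|3|3
1|1|1|3
2|2|1|0
2|3|0|3
k=11  2|2|3|1
1|0|1|2
1|2|3|0
2|2|1|1
2|3|0|3
k=12  2|2|3|1
1|0|1|3
1|2|3|0
2|2|1|1
2|3|0|3
k=13  2|2|3|2
1|0|2|0
1|2|3|1
2|2|1|1
2|3|0|3
k=14  2|2|3|2
1|0|2|1
1|2|3|1
2|2|1|1
2|3|0|3

2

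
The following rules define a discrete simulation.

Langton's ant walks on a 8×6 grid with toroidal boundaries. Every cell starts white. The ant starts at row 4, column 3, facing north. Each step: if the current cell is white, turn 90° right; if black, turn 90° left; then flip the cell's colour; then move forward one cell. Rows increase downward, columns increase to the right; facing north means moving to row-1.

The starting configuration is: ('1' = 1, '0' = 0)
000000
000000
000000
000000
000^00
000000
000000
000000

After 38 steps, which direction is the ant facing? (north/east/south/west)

[0] 000000
000000
000000
000000
000^00
000000
000000
000000
[1] 000000
000000
000000
000000
0001>0
000000
000000
000000
[2] 000000
000000
000000
000000
000110
0000v0
000000
000000
[3] 000000
000000
000000
000000
000110
000<10
000000
000000
[4] 000000
000000
000000
000000
000^10
000110
000000
000000
[5] 000000
000000
000000
000000
00<010
000110
000000
000000
[6] 000000
000000
000000
00^000
001010
000110
000000
000000
[7] 000000
000000
000000
001>00
001010
000110
000000
000000
[8] 000000
000000
000000
001100
001v10
000110
000000
000000
[9] 000000
000000
000000
001100
00<110
000110
000000
000000
[10] 000000
000000
000000
001100
000110
00v110
000000
000000
[11] 000000
000000
000000
001100
000110
0<1110
000000
000000
[12] 000000
000000
000000
001100
0^0110
011110
000000
000000
[13] 000000
000000
000000
001100
01>110
011110
000000
000000
[14] 000000
000000
000000
001100
011110
01v110
000000
000000
[15] 000000
000000
000000
001100
011110
010>10
000000
000000
[16] 000000
000000
000000
001100
011^10
010010
000000
000000
[17] 000000
000000
000000
001100
01<010
010010
000000
000000
[18] 000000
000000
000000
001100
010010
01v010
000000
000000
[19] 000000
000000
000000
001100
010010
0<1010
000000
000000
[20] 000000
000000
000000
001100
010010
001010
0v0000
000000
[21] 000000
000000
000000
001100
010010
001010
<10000
000000
[22] 000000
000000
000000
001100
010010
^01010
110000
000000
[23] 000000
000000
000000
001100
010010
1>1010
110000
000000
[24] 000000
000000
000000
001100
010010
111010
1v0000
000000
[25] 000000
000000
000000
001100
010010
111010
10>000
000000
[26] 000000
000000
000000
001100
010010
111010
101000
00v000
[27] 000000
000000
000000
001100
010010
111010
101000
0<1000
[28] 000000
000000
000000
001100
010010
111010
1^1000
011000
[29] 000000
000000
000000
001100
010010
111010
11>000
011000
[30] 000000
000000
000000
001100
010010
11^010
110000
011000
[31] 000000
000000
000000
001100
010010
1<0010
110000
011000
[32] 000000
000000
000000
001100
010010
100010
1v0000
011000
[33] 000000
000000
000000
001100
010010
100010
10>000
011000
[34] 000000
000000
000000
001100
010010
100010
101000
01v000
[35] 000000
000000
000000
001100
010010
100010
101000
010>00
[36] 000v00
000000
000000
001100
010010
100010
101000
010100
[37] 00<100
000000
000000
001100
010010
100010
101000
010100
[38] 001100
000000
000000
001100
010010
100010
101000
01^100

north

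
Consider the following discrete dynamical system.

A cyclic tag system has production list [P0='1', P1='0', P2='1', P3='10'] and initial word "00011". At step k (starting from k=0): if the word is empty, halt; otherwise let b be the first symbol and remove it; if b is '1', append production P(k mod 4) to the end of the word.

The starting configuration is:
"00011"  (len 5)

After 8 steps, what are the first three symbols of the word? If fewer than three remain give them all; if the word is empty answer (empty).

010

0) "00011"  (len 5)
1) "0011"  (len 4)
2) "011"  (len 3)
3) "11"  (len 2)
4) "110"  (len 3)
5) "101"  (len 3)
6) "010"  (len 3)
7) "10"  (len 2)
8) "010"  (len 3)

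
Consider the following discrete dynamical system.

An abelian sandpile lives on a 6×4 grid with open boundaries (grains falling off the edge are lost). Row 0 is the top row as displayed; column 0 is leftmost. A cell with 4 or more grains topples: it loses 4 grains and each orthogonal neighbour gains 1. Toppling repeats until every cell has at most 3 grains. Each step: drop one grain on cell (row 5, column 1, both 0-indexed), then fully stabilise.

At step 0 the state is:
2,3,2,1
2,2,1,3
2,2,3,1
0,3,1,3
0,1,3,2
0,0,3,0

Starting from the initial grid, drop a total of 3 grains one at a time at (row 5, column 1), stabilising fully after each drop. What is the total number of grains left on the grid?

43

gen 0: 2,3,2,1
2,2,1,3
2,2,3,1
0,3,1,3
0,1,3,2
0,0,3,0
gen 1: 2,3,2,1
2,2,1,3
2,2,3,1
0,3,1,3
0,1,3,2
0,1,3,0
gen 2: 2,3,2,1
2,2,1,3
2,2,3,1
0,3,1,3
0,1,3,2
0,2,3,0
gen 3: 2,3,2,1
2,2,1,3
2,2,3,1
0,3,1,3
0,1,3,2
0,3,3,0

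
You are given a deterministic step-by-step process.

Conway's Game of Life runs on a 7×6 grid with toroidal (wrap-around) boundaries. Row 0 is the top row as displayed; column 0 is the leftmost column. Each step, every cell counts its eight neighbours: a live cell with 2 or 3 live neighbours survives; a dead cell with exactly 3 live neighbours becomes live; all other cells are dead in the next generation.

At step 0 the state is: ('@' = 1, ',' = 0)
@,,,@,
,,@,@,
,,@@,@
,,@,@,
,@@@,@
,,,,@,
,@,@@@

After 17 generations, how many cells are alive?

t=0: @,,,@,
,,@,@,
,,@@,@
,,@,@,
,@@@,@
,,,,@,
,@,@@@
t=1: @@@,,,
,@@,@,
,@@,,@
@,,,,@
,@@,,@
,@,,,,
@,,@,,
t=2: @,,,,@
,,,,,@
,,@@@@
,,,,@@
,@@,,@
,@,,,,
@,,,,,
t=3: @,,,,@
,,,@,,
@,,@,,
,@,,,,
,@@,@@
,@@,,,
@@,,,@
t=4: ,@,,@@
@,,,@@
,,@,,,
,@,@@@
,,,@,,
,,,@@,
,,@,,@
t=5: ,@,@,,
@@,@@,
,@@,,,
,,,@@,
,,,,,@
,,@@@,
@,@,,@
t=6: ,,,@,,
@,,@@,
@@,,,@
,,@@@,
,,@,,@
@@@@@,
@,,,,@
t=7: @,,@,,
@@@@@,
@@,,,,
,,@@@,
@,,,,@
,,@@@,
@,,,,@
t=8: ,,,@,,
,,,@@,
@,,,,,
,,@@@,
,@,,,@
,@,@@,
@@@,,@
t=9: @@,@,@
,,,@@,
,,@,,@
@@@@@@
@@,,,@
,,,@@,
@@,,,@
t=10: ,@,@,,
,@,@,,
,,,,,,
,,,@,,
,,,,,,
,,@,@,
,@,@,,
t=11: @@,@@,
,,,,,,
,,@,,,
,,,,,,
,,,@,,
,,@@,,
,@,@@,
t=12: @@,@@@
,@@@,,
,,,,,,
,,,,,,
,,@@,,
,,,,,,
@@,,,@
t=13: ,,,@,,
,@,@,@
,,@,,,
,,,,,,
,,,,,,
@@@,,,
,@@,,,
t=14: @@,@@,
,,,@@,
,,@,,,
,,,,,,
,@,,,,
@,@,,,
@,,@,,
t=15: @@,,,,
,@,,@@
,,,@,,
,,,,,,
,@,,,,
@,@,,,
@,,@@,
t=16: ,@@@,,
,@@,@@
,,,,@,
,,,,,,
,@,,,,
@,@@,@
@,@@,,
t=17: ,,,,,@
@@,,@@
,,,@@@
,,,,,,
@@@,,,
@,,@@@
@,,,,@

17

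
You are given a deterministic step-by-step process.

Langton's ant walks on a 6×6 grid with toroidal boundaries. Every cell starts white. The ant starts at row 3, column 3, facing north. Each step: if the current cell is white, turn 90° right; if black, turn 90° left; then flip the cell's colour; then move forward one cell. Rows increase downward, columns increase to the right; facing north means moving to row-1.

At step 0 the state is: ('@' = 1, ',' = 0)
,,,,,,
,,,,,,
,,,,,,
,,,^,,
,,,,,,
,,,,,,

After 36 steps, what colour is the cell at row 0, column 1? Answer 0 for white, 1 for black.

0) ,,,,,,
,,,,,,
,,,,,,
,,,^,,
,,,,,,
,,,,,,
1) ,,,,,,
,,,,,,
,,,,,,
,,,@>,
,,,,,,
,,,,,,
2) ,,,,,,
,,,,,,
,,,,,,
,,,@@,
,,,,v,
,,,,,,
3) ,,,,,,
,,,,,,
,,,,,,
,,,@@,
,,,<@,
,,,,,,
4) ,,,,,,
,,,,,,
,,,,,,
,,,^@,
,,,@@,
,,,,,,
5) ,,,,,,
,,,,,,
,,,,,,
,,<,@,
,,,@@,
,,,,,,
6) ,,,,,,
,,,,,,
,,^,,,
,,@,@,
,,,@@,
,,,,,,
7) ,,,,,,
,,,,,,
,,@>,,
,,@,@,
,,,@@,
,,,,,,
8) ,,,,,,
,,,,,,
,,@@,,
,,@v@,
,,,@@,
,,,,,,
9) ,,,,,,
,,,,,,
,,@@,,
,,<@@,
,,,@@,
,,,,,,
10) ,,,,,,
,,,,,,
,,@@,,
,,,@@,
,,v@@,
,,,,,,
11) ,,,,,,
,,,,,,
,,@@,,
,,,@@,
,<@@@,
,,,,,,
12) ,,,,,,
,,,,,,
,,@@,,
,^,@@,
,@@@@,
,,,,,,
13) ,,,,,,
,,,,,,
,,@@,,
,@>@@,
,@@@@,
,,,,,,
14) ,,,,,,
,,,,,,
,,@@,,
,@@@@,
,@v@@,
,,,,,,
15) ,,,,,,
,,,,,,
,,@@,,
,@@@@,
,@,>@,
,,,,,,
16) ,,,,,,
,,,,,,
,,@@,,
,@@^@,
,@,,@,
,,,,,,
17) ,,,,,,
,,,,,,
,,@@,,
,@<,@,
,@,,@,
,,,,,,
18) ,,,,,,
,,,,,,
,,@@,,
,@,,@,
,@v,@,
,,,,,,
19) ,,,,,,
,,,,,,
,,@@,,
,@,,@,
,<@,@,
,,,,,,
20) ,,,,,,
,,,,,,
,,@@,,
,@,,@,
,,@,@,
,v,,,,
21) ,,,,,,
,,,,,,
,,@@,,
,@,,@,
,,@,@,
<@,,,,
22) ,,,,,,
,,,,,,
,,@@,,
,@,,@,
^,@,@,
@@,,,,
23) ,,,,,,
,,,,,,
,,@@,,
,@,,@,
@>@,@,
@@,,,,
24) ,,,,,,
,,,,,,
,,@@,,
,@,,@,
@@@,@,
@v,,,,
25) ,,,,,,
,,,,,,
,,@@,,
,@,,@,
@@@,@,
@,>,,,
26) ,,v,,,
,,,,,,
,,@@,,
,@,,@,
@@@,@,
@,@,,,
27) ,<@,,,
,,,,,,
,,@@,,
,@,,@,
@@@,@,
@,@,,,
28) ,@@,,,
,,,,,,
,,@@,,
,@,,@,
@@@,@,
@^@,,,
29) ,@@,,,
,,,,,,
,,@@,,
,@,,@,
@@@,@,
@@>,,,
30) ,@@,,,
,,,,,,
,,@@,,
,@,,@,
@@^,@,
@@,,,,
31) ,@@,,,
,,,,,,
,,@@,,
,@,,@,
@<,,@,
@@,,,,
32) ,@@,,,
,,,,,,
,,@@,,
,@,,@,
@,,,@,
@v,,,,
33) ,@@,,,
,,,,,,
,,@@,,
,@,,@,
@,,,@,
@,>,,,
34) ,@v,,,
,,,,,,
,,@@,,
,@,,@,
@,,,@,
@,@,,,
35) ,@,>,,
,,,,,,
,,@@,,
,@,,@,
@,,,@,
@,@,,,
36) ,@,@,,
,,,v,,
,,@@,,
,@,,@,
@,,,@,
@,@,,,

1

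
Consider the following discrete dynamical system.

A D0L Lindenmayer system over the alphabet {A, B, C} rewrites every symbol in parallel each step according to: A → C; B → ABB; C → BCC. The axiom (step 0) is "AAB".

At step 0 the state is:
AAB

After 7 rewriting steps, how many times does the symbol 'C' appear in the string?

522

gen 0: AAB
gen 1: CCABB
gen 2: BCCBCCCABBABB
gen 3: ABBBCCBCCABBBCCBCCBCCCABBABBCABBABB
gen 4: CABBABBABBBCCBCCABBBCCBCCCABBABBABBBCCBCCABBBCCBCCABBBCCBCCBCCCABBABBCABBABBBCCCABBABBCABBABB
gen 5: BCCCABBABBCABBABBCABBABBABBBCCBCCABBBCCBCCCABBABBABBBCCBCC…CCABBABBCABBABBABBBCCBCCBCCCABBABBCABBABBBCCCABBABBCABBABB  (len 245)
gen 6: ABBBCCBCCBCCCABBABBCABBABBBCCCABBABBCABBABBBCCCABBABBCABBA…CCABBABBCABBABBABBBCCBCCBCCCABBABBCABBABBBCCCABBABBCABBABB  (len 643)
gen 7: CABBABBABBBCCBCCABBBCCBCCABBBCCBCCBCCCABBABBCABBABBBCCCABB…CCABBABBCABBABBABBBCCBCCBCCCABBABBCABBABBBCCCABBABBCABBABB  (len 1685)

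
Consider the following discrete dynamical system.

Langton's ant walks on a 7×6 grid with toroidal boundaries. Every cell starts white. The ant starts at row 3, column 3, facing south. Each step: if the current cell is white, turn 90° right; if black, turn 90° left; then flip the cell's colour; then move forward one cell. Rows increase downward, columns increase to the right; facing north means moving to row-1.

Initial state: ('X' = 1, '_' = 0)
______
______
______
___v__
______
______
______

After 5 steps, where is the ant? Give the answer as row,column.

step 0: ______
______
______
___v__
______
______
______
step 1: ______
______
______
__<X__
______
______
______
step 2: ______
______
__^___
__XX__
______
______
______
step 3: ______
______
__X>__
__XX__
______
______
______
step 4: ______
______
__XX__
__Xv__
______
______
______
step 5: ______
______
__XX__
__X_>_
______
______
______

3,4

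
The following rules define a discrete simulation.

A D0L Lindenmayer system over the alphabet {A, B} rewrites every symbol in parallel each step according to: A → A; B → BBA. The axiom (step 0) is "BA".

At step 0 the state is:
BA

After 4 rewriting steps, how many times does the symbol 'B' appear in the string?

16

t=0: BA
t=1: BBAA
t=2: BBABBAAA
t=3: BBABBAABBABBAAAA
t=4: BBABBAABBABBAAABBABBAABBABBAAAAA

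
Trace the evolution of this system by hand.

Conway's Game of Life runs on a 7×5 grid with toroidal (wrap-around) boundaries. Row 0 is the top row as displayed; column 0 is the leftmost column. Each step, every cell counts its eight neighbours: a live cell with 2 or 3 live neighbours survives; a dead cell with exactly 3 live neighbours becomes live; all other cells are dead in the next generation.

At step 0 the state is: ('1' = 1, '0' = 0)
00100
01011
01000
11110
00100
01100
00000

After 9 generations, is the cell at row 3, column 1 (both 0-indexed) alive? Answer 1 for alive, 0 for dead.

t=0: 00100
01011
01000
11110
00100
01100
00000
t=1: 00110
11010
00000
10010
10000
01100
01100
t=2: 10011
01011
11100
00001
10101
10100
00000
t=3: 10110
00000
01100
00101
10001
10011
11010
t=4: 10110
00010
01110
00101
01000
00110
00000
t=5: 00111
00000
01001
10000
01000
00100
01001
t=6: 10111
10101
10000
11000
01000
11100
11001
t=7: 00100
00100
00000
11000
00000
00101
00000
t=8: 00000
00000
01000
00000
11000
00000
00010
t=9: 00000
00000
00000
11000
00000
00000
00000

1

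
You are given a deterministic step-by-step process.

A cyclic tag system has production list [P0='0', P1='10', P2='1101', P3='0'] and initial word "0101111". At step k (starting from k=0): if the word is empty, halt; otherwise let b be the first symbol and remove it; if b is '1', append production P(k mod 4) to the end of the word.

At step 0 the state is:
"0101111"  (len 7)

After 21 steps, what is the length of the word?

[0] "0101111"  (len 7)
[1] "101111"  (len 6)
[2] "0111110"  (len 7)
[3] "111110"  (len 6)
[4] "111100"  (len 6)
[5] "111000"  (len 6)
[6] "1100010"  (len 7)
[7] "1000101101"  (len 10)
[8] "0001011010"  (len 10)
[9] "001011010"  (len 9)
[10] "01011010"  (len 8)
[11] "1011010"  (len 7)
[12] "0110100"  (len 7)
[13] "110100"  (len 6)
[14] "1010010"  (len 7)
[15] "0100101101"  (len 10)
[16] "100101101"  (len 9)
[17] "001011010"  (len 9)
[18] "01011010"  (len 8)
[19] "1011010"  (len 7)
[20] "0110100"  (len 7)
[21] "110100"  (len 6)

6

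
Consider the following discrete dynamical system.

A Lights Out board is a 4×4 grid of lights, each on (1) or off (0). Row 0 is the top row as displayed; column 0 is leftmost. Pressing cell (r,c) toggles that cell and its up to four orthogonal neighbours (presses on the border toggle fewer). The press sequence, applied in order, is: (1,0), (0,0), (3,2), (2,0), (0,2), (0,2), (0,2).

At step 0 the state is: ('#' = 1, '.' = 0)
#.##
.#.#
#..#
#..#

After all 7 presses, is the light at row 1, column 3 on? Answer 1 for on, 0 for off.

[0] #.##
.#.#
#..#
#..#
[1] ..##
#..#
...#
#..#
[2] ####
...#
...#
#..#
[3] ####
...#
..##
###.
[4] ####
#..#
####
.##.
[5] #...
#.##
####
.##.
[6] ####
#..#
####
.##.
[7] #...
#.##
####
.##.

1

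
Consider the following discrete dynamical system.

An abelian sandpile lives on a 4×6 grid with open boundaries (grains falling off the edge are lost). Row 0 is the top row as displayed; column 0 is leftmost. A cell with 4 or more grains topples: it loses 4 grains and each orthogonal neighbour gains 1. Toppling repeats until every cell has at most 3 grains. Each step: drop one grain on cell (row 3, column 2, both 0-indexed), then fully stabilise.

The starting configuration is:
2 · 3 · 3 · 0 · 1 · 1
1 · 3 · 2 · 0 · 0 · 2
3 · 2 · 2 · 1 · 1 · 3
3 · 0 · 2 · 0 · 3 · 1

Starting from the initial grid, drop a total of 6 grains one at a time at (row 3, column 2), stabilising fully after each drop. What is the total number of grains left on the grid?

[0] 2 · 3 · 3 · 0 · 1 · 1
1 · 3 · 2 · 0 · 0 · 2
3 · 2 · 2 · 1 · 1 · 3
3 · 0 · 2 · 0 · 3 · 1
[1] 2 · 3 · 3 · 0 · 1 · 1
1 · 3 · 2 · 0 · 0 · 2
3 · 2 · 2 · 1 · 1 · 3
3 · 0 · 3 · 0 · 3 · 1
[2] 2 · 3 · 3 · 0 · 1 · 1
1 · 3 · 2 · 0 · 0 · 2
3 · 2 · 3 · 1 · 1 · 3
3 · 1 · 0 · 1 · 3 · 1
[3] 2 · 3 · 3 · 0 · 1 · 1
1 · 3 · 2 · 0 · 0 · 2
3 · 2 · 3 · 1 · 1 · 3
3 · 1 · 1 · 1 · 3 · 1
[4] 2 · 3 · 3 · 0 · 1 · 1
1 · 3 · 2 · 0 · 0 · 2
3 · 2 · 3 · 1 · 1 · 3
3 · 1 · 2 · 1 · 3 · 1
[5] 2 · 3 · 3 · 0 · 1 · 1
1 · 3 · 2 · 0 · 0 · 2
3 · 2 · 3 · 1 · 1 · 3
3 · 1 · 3 · 1 · 3 · 1
[6] 2 · 3 · 3 · 0 · 1 · 1
1 · 3 · 3 · 0 · 0 · 2
3 · 3 · 0 · 2 · 1 · 3
3 · 2 · 1 · 2 · 3 · 1

43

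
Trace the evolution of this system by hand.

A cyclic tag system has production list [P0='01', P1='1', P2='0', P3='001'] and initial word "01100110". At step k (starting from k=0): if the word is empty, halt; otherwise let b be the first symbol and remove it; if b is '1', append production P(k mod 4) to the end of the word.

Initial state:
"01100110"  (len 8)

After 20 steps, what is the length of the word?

t=0: "01100110"  (len 8)
t=1: "1100110"  (len 7)
t=2: "1001101"  (len 7)
t=3: "0011010"  (len 7)
t=4: "011010"  (len 6)
t=5: "11010"  (len 5)
t=6: "10101"  (len 5)
t=7: "01010"  (len 5)
t=8: "1010"  (len 4)
t=9: "01001"  (len 5)
t=10: "1001"  (len 4)
t=11: "0010"  (len 4)
t=12: "010"  (len 3)
t=13: "10"  (len 2)
t=14: "01"  (len 2)
t=15: "1"  (len 1)
t=16: "001"  (len 3)
t=17: "01"  (len 2)
t=18: "1"  (len 1)
t=19: "0"  (len 1)
t=20: (halted — word empty)

0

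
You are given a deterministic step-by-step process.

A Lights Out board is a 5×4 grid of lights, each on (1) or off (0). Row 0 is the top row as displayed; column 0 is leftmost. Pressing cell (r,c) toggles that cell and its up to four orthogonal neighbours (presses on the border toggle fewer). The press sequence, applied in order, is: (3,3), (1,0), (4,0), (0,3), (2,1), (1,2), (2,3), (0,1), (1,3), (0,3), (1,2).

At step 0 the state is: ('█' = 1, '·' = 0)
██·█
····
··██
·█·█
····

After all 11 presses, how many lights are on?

13

0) ██·█
····
··██
·█·█
····
1) ██·█
····
··█·
·██·
···█
2) ·█·█
██··
█·█·
·██·
···█
3) ·█·█
██··
█·█·
███·
██·█
4) ·██·
██·█
█·█·
███·
██·█
5) ·██·
█··█
·█··
█·█·
██·█
6) ·█··
███·
·██·
█·█·
██·█
7) ·█··
████
·█·█
█·██
██·█
8) █·█·
█·██
·█·█
█·██
██·█
9) █·██
█···
·█··
█·██
██·█
10) █···
█··█
·█··
█·██
██·█
11) █·█·
███·
·██·
█·██
██·█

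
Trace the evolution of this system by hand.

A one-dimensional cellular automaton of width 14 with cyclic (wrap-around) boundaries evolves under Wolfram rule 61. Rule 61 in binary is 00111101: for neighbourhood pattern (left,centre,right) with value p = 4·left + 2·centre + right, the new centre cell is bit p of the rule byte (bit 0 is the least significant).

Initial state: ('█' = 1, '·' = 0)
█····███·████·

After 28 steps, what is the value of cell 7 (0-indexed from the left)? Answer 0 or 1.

0

0) █····███·████·
1) ████·█··██···█
2) ····███·█·██·█
3) ███·█··████·██
4) ···███·█···██·
5) ██·█··████·█·█
6) ··███·█···████
7) █·█··████·█···
8) ████·█···████·
9) █···████·█···█
10) ·██·█···████·█
11) ██·████·█···██
12) ··██···████·█·
13) █·█·██·█···███
14) ·████·████·█··
15) ·█···██···████
16) ████·█·██·█···
17) █···████·████·
18) ███·█···██···█
19) ···████·█·██·█
20) ██·█···████·██
21) ··████·█···██·
22) █·█···████·█·█
23) ·████·█···████
24) ██···████·█···
25) █·██·█···████·
26) ███·████·█···█
27) ···██···████·█
28) ██·█·██·█···██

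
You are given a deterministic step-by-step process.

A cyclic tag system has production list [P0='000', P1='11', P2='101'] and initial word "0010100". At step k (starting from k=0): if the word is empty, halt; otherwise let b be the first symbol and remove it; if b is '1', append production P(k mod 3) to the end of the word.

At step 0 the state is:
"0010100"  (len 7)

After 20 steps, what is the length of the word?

[0] "0010100"  (len 7)
[1] "010100"  (len 6)
[2] "10100"  (len 5)
[3] "0100101"  (len 7)
[4] "100101"  (len 6)
[5] "0010111"  (len 7)
[6] "010111"  (len 6)
[7] "10111"  (len 5)
[8] "011111"  (len 6)
[9] "11111"  (len 5)
[10] "1111000"  (len 7)
[11] "11100011"  (len 8)
[12] "1100011101"  (len 10)
[13] "100011101000"  (len 12)
[14] "0001110100011"  (len 13)
[15] "001110100011"  (len 12)
[16] "01110100011"  (len 11)
[17] "1110100011"  (len 10)
[18] "110100011101"  (len 12)
[19] "10100011101000"  (len 14)
[20] "010001110100011"  (len 15)

15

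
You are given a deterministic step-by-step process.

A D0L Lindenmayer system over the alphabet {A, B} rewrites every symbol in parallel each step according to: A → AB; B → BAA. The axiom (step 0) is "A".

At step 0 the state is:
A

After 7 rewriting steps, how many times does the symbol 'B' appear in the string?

gen 0: A
gen 1: AB
gen 2: ABBAA
gen 3: ABBAABAAABAB
gen 4: ABBAABAAABABBAAABABABBAAABBAA
gen 5: ABBAABAAABABBAAABABABBAAABBAABAAABABABBAAABBAAABBAABAAABABABBAABAAABAB
gen 6: ABBAABAAABABBAAABABABBAAABBAABAAABABABBAAABBAAABBAABAAABAB…ABBAABAAABABBAAABABABBAAABBAAABBAABAAABABBAAABABABBAAABBAA  (len 169)
gen 7: ABBAABAAABABBAAABABABBAAABBAABAAABABABBAAABBAAABBAABAAABAB…BAAABABABBAAABBAABAAABABABBAAABBAAABBAABAAABABABBAABAAABAB  (len 408)

169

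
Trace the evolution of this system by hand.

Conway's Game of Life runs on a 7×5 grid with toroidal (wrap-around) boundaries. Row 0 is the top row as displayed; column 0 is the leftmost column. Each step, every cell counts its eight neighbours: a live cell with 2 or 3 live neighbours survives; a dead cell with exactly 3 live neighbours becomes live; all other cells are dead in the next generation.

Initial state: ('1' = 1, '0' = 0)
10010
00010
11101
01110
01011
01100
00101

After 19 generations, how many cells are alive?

0) 10010
00010
11101
01110
01011
01100
00101
1) 00110
00010
10001
00000
00001
01001
10101
2) 01100
00110
00001
10001
10000
01001
10101
3) 10001
01110
10001
10001
01000
01011
00101
4) 10001
01110
00100
01001
01110
01011
01100
5) 10001
11111
10000
11000
01000
00001
01100
6) 00000
00110
00010
11000
01000
11100
01011
7) 00001
00110
01011
11100
00000
00011
01011
8) 10001
10100
00001
11111
11111
10111
00100
9) 10011
11010
00000
00000
00000
00000
00100
10) 10010
11110
00000
00000
00000
00000
00011
11) 10000
11110
01100
00000
00000
00000
00011
12) 10000
10011
10010
00000
00000
00000
00001
13) 10010
11010
10010
00000
00000
00000
00000
14) 11100
11010
11100
00000
00000
00000
00000
15) 10101
00010
10101
01000
00000
00000
01000
16) 11111
00100
11111
11000
00000
00000
11000
17) 00011
00000
00011
00010
00000
00000
00010
18) 00011
00000
00011
00011
00000
00000
00011
19) 00011
00000
00011
00011
00000
00000
00011

8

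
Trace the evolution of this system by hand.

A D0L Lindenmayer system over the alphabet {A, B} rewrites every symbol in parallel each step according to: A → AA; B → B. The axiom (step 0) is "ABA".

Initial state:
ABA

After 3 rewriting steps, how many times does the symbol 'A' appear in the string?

16

[0] ABA
[1] AABAA
[2] AAAABAAAA
[3] AAAAAAAABAAAAAAAA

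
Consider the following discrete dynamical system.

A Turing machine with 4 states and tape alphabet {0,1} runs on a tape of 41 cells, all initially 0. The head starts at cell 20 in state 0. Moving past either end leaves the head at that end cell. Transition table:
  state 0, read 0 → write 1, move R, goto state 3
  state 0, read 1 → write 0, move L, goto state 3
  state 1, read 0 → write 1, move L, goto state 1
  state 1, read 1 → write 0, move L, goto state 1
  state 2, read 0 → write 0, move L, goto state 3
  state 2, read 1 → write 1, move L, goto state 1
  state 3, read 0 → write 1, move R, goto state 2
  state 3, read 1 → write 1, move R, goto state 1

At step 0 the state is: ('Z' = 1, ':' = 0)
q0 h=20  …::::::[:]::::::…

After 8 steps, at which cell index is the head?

18

k=0  q0 h=20  …::::::[:]::::::…
k=1  q3 h=21  …:::::Z[:]::::::…
k=2  q2 h=22  …::::ZZ[:]::::::…
k=3  q3 h=21  …:::::Z[Z]::::::…
k=4  q1 h=22  …::::ZZ[:]::::::…
k=5  q1 h=21  …:::::Z[Z]Z:::::…
k=6  q1 h=20  …::::::[Z]:Z::::…
k=7  q1 h=19  …::::::[:]::Z:::…
k=8  q1 h=18  …::::::[:]Z::Z::…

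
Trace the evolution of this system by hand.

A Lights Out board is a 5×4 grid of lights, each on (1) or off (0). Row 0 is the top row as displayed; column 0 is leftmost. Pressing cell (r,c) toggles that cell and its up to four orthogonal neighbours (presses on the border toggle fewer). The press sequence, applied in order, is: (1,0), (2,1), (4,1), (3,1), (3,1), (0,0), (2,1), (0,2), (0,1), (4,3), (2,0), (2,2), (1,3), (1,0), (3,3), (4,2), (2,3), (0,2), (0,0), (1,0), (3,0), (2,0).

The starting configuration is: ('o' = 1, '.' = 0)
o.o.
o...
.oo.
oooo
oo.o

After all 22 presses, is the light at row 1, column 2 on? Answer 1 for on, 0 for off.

0

gen 0: o.o.
o...
.oo.
oooo
oo.o
gen 1: ..o.
.o..
ooo.
oooo
oo.o
gen 2: ..o.
....
....
o.oo
oo.o
gen 3: ..o.
....
....
oooo
..oo
gen 4: ..o.
....
.o..
...o
.ooo
gen 5: ..o.
....
....
oooo
..oo
gen 6: ooo.
o...
....
oooo
..oo
gen 7: ooo.
oo..
ooo.
o.oo
..oo
gen 8: o..o
ooo.
ooo.
o.oo
..oo
gen 9: .ooo
o.o.
ooo.
o.oo
..oo
gen 10: .ooo
o.o.
ooo.
o.o.
....
gen 11: .ooo
..o.
..o.
..o.
....
gen 12: .ooo
....
.o.o
....
....
gen 13: .oo.
..oo
.o..
....
....
gen 14: ooo.
oooo
oo..
....
....
gen 15: ooo.
oooo
oo.o
..oo
...o
gen 16: ooo.
oooo
oo.o
...o
.oo.
gen 17: ooo.
ooo.
ooo.
....
.oo.
gen 18: o..o
oo..
ooo.
....
.oo.
gen 19: .o.o
.o..
ooo.
....
.oo.
gen 20: oo.o
o...
.oo.
....
.oo.
gen 21: oo.o
o...
ooo.
oo..
ooo.
gen 22: oo.o
....
..o.
.o..
ooo.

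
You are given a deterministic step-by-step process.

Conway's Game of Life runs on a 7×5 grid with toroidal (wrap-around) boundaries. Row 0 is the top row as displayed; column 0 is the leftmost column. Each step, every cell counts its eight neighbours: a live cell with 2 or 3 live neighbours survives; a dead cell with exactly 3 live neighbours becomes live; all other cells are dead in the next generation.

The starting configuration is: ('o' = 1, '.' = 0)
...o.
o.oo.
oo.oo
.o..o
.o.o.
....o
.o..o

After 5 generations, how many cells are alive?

step 0: ...o.
o.oo.
oo.oo
.o..o
.o.o.
....o
.o..o
step 1: oo.o.
o....
.....
.o...
..ooo
..ooo
o..oo
step 2: .ooo.
oo..o
.....
..oo.
oo..o
.o...
.....
step 3: .oooo
oo.oo
ooooo
ooooo
oo.oo
.o...
.o...
step 4: .....
.....
.....
.....
.....
.o..o
.o.o.
step 5: .....
.....
.....
.....
.....
o.o..
o.o..

4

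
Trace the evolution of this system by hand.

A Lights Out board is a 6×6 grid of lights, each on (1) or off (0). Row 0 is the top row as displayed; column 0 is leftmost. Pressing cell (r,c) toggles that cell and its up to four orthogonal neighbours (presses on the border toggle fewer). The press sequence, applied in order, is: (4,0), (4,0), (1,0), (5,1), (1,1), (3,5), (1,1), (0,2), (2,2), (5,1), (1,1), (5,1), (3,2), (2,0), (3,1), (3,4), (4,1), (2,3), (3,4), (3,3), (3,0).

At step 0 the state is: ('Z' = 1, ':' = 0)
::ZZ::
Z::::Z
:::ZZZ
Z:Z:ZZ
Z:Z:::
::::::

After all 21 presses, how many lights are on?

16

step 0: ::ZZ::
Z::::Z
:::ZZZ
Z:Z:ZZ
Z:Z:::
::::::
step 1: ::ZZ::
Z::::Z
:::ZZZ
::Z:ZZ
:ZZ:::
Z:::::
step 2: ::ZZ::
Z::::Z
:::ZZZ
Z:Z:ZZ
Z:Z:::
::::::
step 3: Z:ZZ::
:Z:::Z
Z::ZZZ
Z:Z:ZZ
Z:Z:::
::::::
step 4: Z:ZZ::
:Z:::Z
Z::ZZZ
Z:Z:ZZ
ZZZ:::
ZZZ:::
step 5: ZZZZ::
Z:Z::Z
ZZ:ZZZ
Z:Z:ZZ
ZZZ:::
ZZZ:::
step 6: ZZZZ::
Z:Z::Z
ZZ:ZZ:
Z:Z:::
ZZZ::Z
ZZZ:::
step 7: Z:ZZ::
:Z:::Z
Z::ZZ:
Z:Z:::
ZZZ::Z
ZZZ:::
step 8: ZZ::::
:ZZ::Z
Z::ZZ:
Z:Z:::
ZZZ::Z
ZZZ:::
step 9: ZZ::::
:Z:::Z
ZZZ:Z:
Z:::::
ZZZ::Z
ZZZ:::
step 10: ZZ::::
:Z:::Z
ZZZ:Z:
Z:::::
Z:Z::Z
::::::
step 11: Z:::::
Z:Z::Z
Z:Z:Z:
Z:::::
Z:Z::Z
::::::
step 12: Z:::::
Z:Z::Z
Z:Z:Z:
Z:::::
ZZZ::Z
ZZZ:::
step 13: Z:::::
Z:Z::Z
Z:::Z:
ZZZZ::
ZZ:::Z
ZZZ:::
step 14: Z:::::
::Z::Z
:Z::Z:
:ZZZ::
ZZ:::Z
ZZZ:::
step 15: Z:::::
::Z::Z
::::Z:
Z::Z::
Z::::Z
ZZZ:::
step 16: Z:::::
::Z::Z
::::::
Z:::ZZ
Z:::ZZ
ZZZ:::
step 17: Z:::::
::Z::Z
::::::
ZZ::ZZ
:ZZ:ZZ
Z:Z:::
step 18: Z:::::
::ZZ:Z
::ZZZ:
ZZ:ZZZ
:ZZ:ZZ
Z:Z:::
step 19: Z:::::
::ZZ:Z
::ZZ::
ZZ::::
:ZZ::Z
Z:Z:::
step 20: Z:::::
::ZZ:Z
::Z:::
ZZZZZ:
:ZZZ:Z
Z:Z:::
step 21: Z:::::
::ZZ:Z
Z:Z:::
::ZZZ:
ZZZZ:Z
Z:Z:::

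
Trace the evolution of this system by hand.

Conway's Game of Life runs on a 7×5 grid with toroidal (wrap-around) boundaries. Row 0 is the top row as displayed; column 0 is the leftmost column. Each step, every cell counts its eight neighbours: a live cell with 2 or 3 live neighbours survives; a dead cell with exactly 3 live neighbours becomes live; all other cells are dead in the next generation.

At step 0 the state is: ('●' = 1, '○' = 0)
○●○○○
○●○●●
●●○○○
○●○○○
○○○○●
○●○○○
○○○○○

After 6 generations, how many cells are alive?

k=0  ○●○○○
○●○●●
●●○○○
○●○○○
○○○○●
○●○○○
○○○○○
k=1  ●○●○○
○●○○●
○●○○●
○●○○○
●○○○○
○○○○○
○○○○○
k=2  ●●○○○
○●●●●
○●●○○
○●○○○
○○○○○
○○○○○
○○○○○
k=3  ●●○●●
○○○●●
○○○○○
○●●○○
○○○○○
○○○○○
○○○○○
k=4  ●○●●○
○○●●○
○○●●○
○○○○○
○○○○○
○○○○○
●○○○●
k=5  ●○●○○
○○○○○
○○●●○
○○○○○
○○○○○
○○○○○
●●○●●
k=6  ●○●●○
○●●●○
○○○○○
○○○○○
○○○○○
●○○○●
●●●●●

13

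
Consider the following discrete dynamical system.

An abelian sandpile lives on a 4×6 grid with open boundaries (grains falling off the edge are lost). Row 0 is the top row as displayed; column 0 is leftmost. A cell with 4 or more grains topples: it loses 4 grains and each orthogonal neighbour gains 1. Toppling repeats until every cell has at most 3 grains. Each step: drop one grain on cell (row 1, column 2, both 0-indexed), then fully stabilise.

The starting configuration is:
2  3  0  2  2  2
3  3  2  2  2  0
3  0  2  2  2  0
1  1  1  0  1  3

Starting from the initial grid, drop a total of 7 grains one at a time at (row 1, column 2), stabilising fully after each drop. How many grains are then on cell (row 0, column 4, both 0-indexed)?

3

0) 2  3  0  2  2  2
3  3  2  2  2  0
3  0  2  2  2  0
1  1  1  0  1  3
1) 2  3  0  2  2  2
3  3  3  2  2  0
3  0  2  2  2  0
1  1  1  0  1  3
2) 0  1  2  2  2  2
2  2  1  3  2  0
0  2  3  2  2  0
2  1  1  0  1  3
3) 0  1  2  2  2  2
2  2  2  3  2  0
0  2  3  2  2  0
2  1  1  0  1  3
4) 0  1  2  2  2  2
2  2  3  3  2  0
0  2  3  2  2  0
2  1  1  0  1  3
5) 0  1  3  3  2  2
2  3  2  1  3  0
0  3  1  0  3  0
2  1  2  1  1  3
6) 0  1  3  3  2  2
2  3  3  1  3  0
0  3  1  0  3  0
2  1  2  1  1  3
7) 0  3  1  0  3  2
3  1  2  3  3  0
1  0  3  0  3  0
2  2  2  1  1  3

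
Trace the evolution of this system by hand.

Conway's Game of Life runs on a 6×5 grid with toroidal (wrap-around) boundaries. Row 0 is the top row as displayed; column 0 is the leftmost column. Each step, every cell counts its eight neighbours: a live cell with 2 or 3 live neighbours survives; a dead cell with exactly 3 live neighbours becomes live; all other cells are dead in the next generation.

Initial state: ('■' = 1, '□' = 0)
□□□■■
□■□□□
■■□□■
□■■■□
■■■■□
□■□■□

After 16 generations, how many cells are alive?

6

step 0: □□□■■
□■□□□
■■□□■
□■■■□
■■■■□
□■□■□
step 1: ■□□■■
□■■■□
□□□■■
□□□□□
■□□□□
□■□□□
step 2: ■□□■■
□■□□□
□□□■■
□□□□■
□□□□□
□■□□□
step 3: ■■■□■
□□■□□
■□□■■
□□□■■
□□□□□
■□□□■
step 4: □□■□■
□□■□□
■□■□□
■□□■□
■□□■□
□□□■■
step 5: □□■□■
□□■□□
□□■■■
■□■■□
■□■■□
■□■□□
step 6: □□■□□
□■■□■
□□□□■
■□□□□
■□□□□
■□■□□
step 7: ■□■□□
■■■□□
□■□■■
■□□□■
■□□□■
□□□□□
step 8: ■□■□□
□□□□□
□□□■□
□■□□□
■□□□■
■■□□■
step 9: ■□□□■
□□□□□
□□□□□
■□□□■
□□□□■
□□□■□
step 10: □□□□■
□□□□□
□□□□□
■□□□■
■□□■■
■□□■□
step 11: □□□□■
□□□□□
□□□□□
■□□■□
□■□■□
■□□■□
step 12: □□□□■
□□□□□
□□□□□
□□■□■
■■□■□
■□■■□
step 13: □□□■■
□□□□□
□□□□□
■■■■■
■□□□□
■□■■□
step 14: □□■■■
□□□□□
■■■■■
■■■■■
□□□□□
■■■■□
step 15: ■□□□■
□□□□□
□□□□□
□□□□□
□□□□□
■■□□□
step 16: ■■□□■
□□□□□
□□□□□
□□□□□
□□□□□
■■□□■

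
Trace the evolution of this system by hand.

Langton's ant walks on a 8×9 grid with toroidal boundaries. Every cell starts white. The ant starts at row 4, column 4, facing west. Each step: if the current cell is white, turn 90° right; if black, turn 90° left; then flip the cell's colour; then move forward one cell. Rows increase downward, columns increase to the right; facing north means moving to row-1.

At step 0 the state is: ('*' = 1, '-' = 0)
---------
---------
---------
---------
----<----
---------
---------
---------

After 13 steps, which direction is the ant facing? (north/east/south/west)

north

gen 0: ---------
---------
---------
---------
----<----
---------
---------
---------
gen 1: ---------
---------
---------
----^----
----*----
---------
---------
---------
gen 2: ---------
---------
---------
----*>---
----*----
---------
---------
---------
gen 3: ---------
---------
---------
----**---
----*v---
---------
---------
---------
gen 4: ---------
---------
---------
----**---
----<*---
---------
---------
---------
gen 5: ---------
---------
---------
----**---
-----*---
----v----
---------
---------
gen 6: ---------
---------
---------
----**---
-----*---
---<*----
---------
---------
gen 7: ---------
---------
---------
----**---
---^-*---
---**----
---------
---------
gen 8: ---------
---------
---------
----**---
---*>*---
---**----
---------
---------
gen 9: ---------
---------
---------
----**---
---***---
---*v----
---------
---------
gen 10: ---------
---------
---------
----**---
---***---
---*->---
---------
---------
gen 11: ---------
---------
---------
----**---
---***---
---*-*---
-----v---
---------
gen 12: ---------
---------
---------
----**---
---***---
---*-*---
----<*---
---------
gen 13: ---------
---------
---------
----**---
---***---
---*^*---
----**---
---------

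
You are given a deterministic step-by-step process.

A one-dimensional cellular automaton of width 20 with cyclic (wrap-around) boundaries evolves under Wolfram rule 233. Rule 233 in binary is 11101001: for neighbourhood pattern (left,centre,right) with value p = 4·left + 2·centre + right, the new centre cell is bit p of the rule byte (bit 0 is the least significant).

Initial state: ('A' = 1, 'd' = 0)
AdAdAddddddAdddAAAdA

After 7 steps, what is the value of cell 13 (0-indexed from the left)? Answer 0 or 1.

step 0: AdAdAddddddAdddAAAdA
step 1: AAdAddAAAAdddAdAAAAA
step 2: AAAdddAAAAdAddAAAAAA
step 3: AAAdAdAAAAAdddAAAAAA
step 4: AAAAdAAAAAAdAdAAAAAA
step 5: AAAAAAAAAAAAdAAAAAAA
step 6: AAAAAAAAAAAAAAAAAAAA
step 7: AAAAAAAAAAAAAAAAAAAA

1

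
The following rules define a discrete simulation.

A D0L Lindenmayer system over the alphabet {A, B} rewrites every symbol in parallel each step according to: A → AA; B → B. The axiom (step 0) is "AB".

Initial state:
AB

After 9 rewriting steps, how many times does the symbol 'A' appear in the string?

k=0  AB
k=1  AAB
k=2  AAAAB
k=3  AAAAAAAAB
k=4  AAAAAAAAAAAAAAAAB
k=5  AAAAAAAAAAAAAAAAAAAAAAAAAAAAAAAAB
k=6  AAAAAAAAAAAAAAAAAAAAAAAAAAAAAAAAAAAAAAAAAAAAAAAAAAAAAAAAAAAAAAAAB
k=7  AAAAAAAAAAAAAAAAAAAAAAAAAAAAAAAAAAAAAAAAAAAAAAAAAAAAAAAAAA…AAAAAAAAAAAAAAAAAAAAAAAAAAAAAAAAAAAAAAAAAAAAAAAAAAAAAAAAAB  (len 129)
k=8  AAAAAAAAAAAAAAAAAAAAAAAAAAAAAAAAAAAAAAAAAAAAAAAAAAAAAAAAAA…AAAAAAAAAAAAAAAAAAAAAAAAAAAAAAAAAAAAAAAAAAAAAAAAAAAAAAAAAB  (len 257)
k=9  AAAAAAAAAAAAAAAAAAAAAAAAAAAAAAAAAAAAAAAAAAAAAAAAAAAAAAAAAA…AAAAAAAAAAAAAAAAAAAAAAAAAAAAAAAAAAAAAAAAAAAAAAAAAAAAAAAAAB  (len 513)

512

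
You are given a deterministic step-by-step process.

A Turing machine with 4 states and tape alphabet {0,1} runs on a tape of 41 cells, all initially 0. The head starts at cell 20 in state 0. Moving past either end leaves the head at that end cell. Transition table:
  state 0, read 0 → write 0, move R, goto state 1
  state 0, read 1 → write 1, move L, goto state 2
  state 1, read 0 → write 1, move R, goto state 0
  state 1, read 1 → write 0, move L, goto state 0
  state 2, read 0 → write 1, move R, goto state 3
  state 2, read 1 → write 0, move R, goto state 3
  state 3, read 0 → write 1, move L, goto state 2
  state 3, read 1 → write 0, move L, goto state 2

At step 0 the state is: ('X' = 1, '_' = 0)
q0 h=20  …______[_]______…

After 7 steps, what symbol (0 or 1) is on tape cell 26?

0

t=0: q0 h=20  …______[_]______…
t=1: q1 h=21  …______[_]______…
t=2: q0 h=22  …_____X[_]______…
t=3: q1 h=23  …____X_[_]______…
t=4: q0 h=24  …___X_X[_]______…
t=5: q1 h=25  …__X_X_[_]______…
t=6: q0 h=26  …_X_X_X[_]______…
t=7: q1 h=27  …X_X_X_[_]______…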